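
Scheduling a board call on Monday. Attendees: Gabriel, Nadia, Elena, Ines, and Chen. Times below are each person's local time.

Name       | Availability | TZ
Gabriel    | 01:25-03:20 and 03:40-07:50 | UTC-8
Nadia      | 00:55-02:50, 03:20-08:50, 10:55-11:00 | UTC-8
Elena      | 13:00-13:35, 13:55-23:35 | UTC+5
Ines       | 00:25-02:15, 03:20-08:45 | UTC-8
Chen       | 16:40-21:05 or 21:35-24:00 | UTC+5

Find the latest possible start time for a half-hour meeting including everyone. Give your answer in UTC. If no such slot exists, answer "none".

Gabriel in UTC: 09:25-11:20, 11:40-15:50 (add 8h to convert from UTC-8).
Nadia in UTC: 08:55-10:50, 11:20-16:50, 18:55-19:00 (add 8h to convert from UTC-8).
Elena in UTC: 08:00-08:35, 08:55-18:35 (subtract 5h to convert from UTC+5).
Ines in UTC: 08:25-10:15, 11:20-16:45 (add 8h to convert from UTC-8).
Chen in UTC: 11:40-16:05, 16:35-19:00 (subtract 5h to convert from UTC+5).
Gabriel ∩ Nadia: 09:25-10:50, 11:40-15:50.
Gabriel ∩ Nadia ∩ Elena: 09:25-10:50, 11:40-15:50.
Gabriel ∩ Nadia ∩ Elena ∩ Ines: 09:25-10:15, 11:40-15:50.
Gabriel ∩ Nadia ∩ Elena ∩ Ines ∩ Chen: 11:40-15:50.
The last common window of at least 30 minutes is 11:40-15:50; a 30-minute meeting can start as late as 15:20 and still end by 15:50.

15:20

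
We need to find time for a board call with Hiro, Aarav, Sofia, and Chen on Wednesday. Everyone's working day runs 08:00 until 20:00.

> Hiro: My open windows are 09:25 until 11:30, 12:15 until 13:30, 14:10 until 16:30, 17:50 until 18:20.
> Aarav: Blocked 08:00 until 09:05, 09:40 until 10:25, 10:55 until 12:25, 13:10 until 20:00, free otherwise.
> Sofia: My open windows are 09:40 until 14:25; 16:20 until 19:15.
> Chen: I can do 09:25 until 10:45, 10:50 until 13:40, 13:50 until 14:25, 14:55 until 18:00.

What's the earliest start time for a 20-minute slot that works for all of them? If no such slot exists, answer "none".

10:25

Hiro free: 09:25-11:30, 12:15-13:30, 14:10-16:30, 17:50-18:20.
Aarav free: 09:05-09:40, 10:25-10:55, 12:25-13:10 (invert busy blocks within the working day).
Sofia free: 09:40-14:25, 16:20-19:15.
Chen free: 09:25-10:45, 10:50-13:40, 13:50-14:25, 14:55-18:00.
Hiro ∩ Aarav: 09:25-09:40, 10:25-10:55, 12:25-13:10.
Hiro ∩ Aarav ∩ Sofia: 10:25-10:55, 12:25-13:10.
Hiro ∩ Aarav ∩ Sofia ∩ Chen: 10:25-10:45, 10:50-10:55, 12:25-13:10.
The first common window of at least 20 minutes is 10:25-10:45, so the earliest start is 10:25.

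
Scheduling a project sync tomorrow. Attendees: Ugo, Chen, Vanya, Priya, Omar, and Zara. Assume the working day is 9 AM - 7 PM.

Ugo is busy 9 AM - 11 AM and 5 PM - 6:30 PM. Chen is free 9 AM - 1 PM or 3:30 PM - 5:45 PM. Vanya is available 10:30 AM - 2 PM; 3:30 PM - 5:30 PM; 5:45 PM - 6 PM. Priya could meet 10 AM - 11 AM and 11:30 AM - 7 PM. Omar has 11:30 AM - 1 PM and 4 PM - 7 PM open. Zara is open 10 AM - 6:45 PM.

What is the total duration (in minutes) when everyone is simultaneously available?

Ugo free: 11:00-17:00, 18:30-19:00 (invert busy blocks within the working day).
Chen free: 09:00-13:00, 15:30-17:45.
Vanya free: 10:30-14:00, 15:30-17:30, 17:45-18:00.
Priya free: 10:00-11:00, 11:30-19:00.
Omar free: 11:30-13:00, 16:00-19:00.
Zara free: 10:00-18:45.
Ugo ∩ Chen: 11:00-13:00, 15:30-17:00.
Ugo ∩ Chen ∩ Vanya: 11:00-13:00, 15:30-17:00.
Ugo ∩ Chen ∩ Vanya ∩ Priya: 11:30-13:00, 15:30-17:00.
Ugo ∩ Chen ∩ Vanya ∩ Priya ∩ Omar: 11:30-13:00, 16:00-17:00.
Ugo ∩ Chen ∩ Vanya ∩ Priya ∩ Omar ∩ Zara: 11:30-13:00, 16:00-17:00.
Summing the common windows: 90 + 60 = 150 minutes.

150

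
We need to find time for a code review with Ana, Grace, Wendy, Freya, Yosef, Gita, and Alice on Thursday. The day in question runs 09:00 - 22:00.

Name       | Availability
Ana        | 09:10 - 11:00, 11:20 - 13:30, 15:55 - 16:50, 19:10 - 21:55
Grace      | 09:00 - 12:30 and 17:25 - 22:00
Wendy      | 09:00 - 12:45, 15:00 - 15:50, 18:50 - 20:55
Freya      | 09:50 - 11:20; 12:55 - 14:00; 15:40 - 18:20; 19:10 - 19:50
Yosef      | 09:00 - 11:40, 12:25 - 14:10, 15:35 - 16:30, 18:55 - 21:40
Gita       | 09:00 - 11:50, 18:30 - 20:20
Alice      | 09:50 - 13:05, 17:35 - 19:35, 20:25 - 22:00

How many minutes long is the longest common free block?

Ana ∩ Grace: 09:10-11:00, 11:20-12:30, 19:10-21:55.
Ana ∩ Grace ∩ Wendy: 09:10-11:00, 11:20-12:30, 19:10-20:55.
Ana ∩ Grace ∩ Wendy ∩ Freya: 09:50-11:00, 19:10-19:50.
Ana ∩ Grace ∩ Wendy ∩ Freya ∩ Yosef: 09:50-11:00, 19:10-19:50.
Ana ∩ Grace ∩ Wendy ∩ Freya ∩ Yosef ∩ Gita: 09:50-11:00, 19:10-19:50.
Ana ∩ Grace ∩ Wendy ∩ Freya ∩ Yosef ∩ Gita ∩ Alice: 09:50-11:00, 19:10-19:35.
The longest is 09:50-11:00 at 70 minutes.

70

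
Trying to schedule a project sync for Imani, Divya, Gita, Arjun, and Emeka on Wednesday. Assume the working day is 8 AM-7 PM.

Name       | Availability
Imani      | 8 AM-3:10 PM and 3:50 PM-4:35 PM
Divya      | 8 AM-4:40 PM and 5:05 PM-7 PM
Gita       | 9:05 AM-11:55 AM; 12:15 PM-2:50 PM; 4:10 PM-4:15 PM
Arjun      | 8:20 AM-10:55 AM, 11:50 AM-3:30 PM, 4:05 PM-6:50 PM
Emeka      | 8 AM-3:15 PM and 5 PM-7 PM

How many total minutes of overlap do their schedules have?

Imani ∩ Divya: 08:00-15:10, 15:50-16:35.
Imani ∩ Divya ∩ Gita: 09:05-11:55, 12:15-14:50, 16:10-16:15.
Imani ∩ Divya ∩ Gita ∩ Arjun: 09:05-10:55, 11:50-11:55, 12:15-14:50, 16:10-16:15.
Imani ∩ Divya ∩ Gita ∩ Arjun ∩ Emeka: 09:05-10:55, 11:50-11:55, 12:15-14:50.
Summing the common windows: 110 + 5 + 155 = 270 minutes.

270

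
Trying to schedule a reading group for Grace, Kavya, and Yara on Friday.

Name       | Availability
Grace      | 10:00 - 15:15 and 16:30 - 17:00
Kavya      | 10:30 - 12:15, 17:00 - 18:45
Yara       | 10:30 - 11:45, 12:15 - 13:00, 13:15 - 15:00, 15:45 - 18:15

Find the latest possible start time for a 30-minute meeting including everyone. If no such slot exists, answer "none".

11:15

Grace ∩ Kavya: 10:30-12:15.
Grace ∩ Kavya ∩ Yara: 10:30-11:45.
So the common availability across everyone is 10:30-11:45.
The last common window of at least 30 minutes is 10:30-11:45; a 30-minute meeting can start as late as 11:15 and still end by 11:45.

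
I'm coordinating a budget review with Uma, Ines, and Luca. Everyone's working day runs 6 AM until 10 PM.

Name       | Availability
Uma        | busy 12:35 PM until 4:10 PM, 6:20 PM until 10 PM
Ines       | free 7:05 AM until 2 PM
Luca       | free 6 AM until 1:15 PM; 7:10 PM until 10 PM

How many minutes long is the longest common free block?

Uma free: 06:00-12:35, 16:10-18:20 (invert busy blocks within the working day).
Ines free: 07:05-14:00.
Luca free: 06:00-13:15, 19:10-22:00.
Uma ∩ Ines: 07:05-12:35.
Uma ∩ Ines ∩ Luca: 07:05-12:35.
The longest is 07:05-12:35 at 330 minutes.

330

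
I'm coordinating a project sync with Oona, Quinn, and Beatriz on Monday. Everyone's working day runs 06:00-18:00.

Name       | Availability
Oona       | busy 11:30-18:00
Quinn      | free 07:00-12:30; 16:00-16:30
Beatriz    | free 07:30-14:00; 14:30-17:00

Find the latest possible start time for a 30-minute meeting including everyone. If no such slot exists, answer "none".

11:00

Oona free: 06:00-11:30 (invert busy blocks within the working day).
Quinn free: 07:00-12:30, 16:00-16:30.
Beatriz free: 07:30-14:00, 14:30-17:00.
Oona ∩ Quinn: 07:00-11:30.
Oona ∩ Quinn ∩ Beatriz: 07:30-11:30.
The last common window of at least 30 minutes is 07:30-11:30; a 30-minute meeting can start as late as 11:00 and still end by 11:30.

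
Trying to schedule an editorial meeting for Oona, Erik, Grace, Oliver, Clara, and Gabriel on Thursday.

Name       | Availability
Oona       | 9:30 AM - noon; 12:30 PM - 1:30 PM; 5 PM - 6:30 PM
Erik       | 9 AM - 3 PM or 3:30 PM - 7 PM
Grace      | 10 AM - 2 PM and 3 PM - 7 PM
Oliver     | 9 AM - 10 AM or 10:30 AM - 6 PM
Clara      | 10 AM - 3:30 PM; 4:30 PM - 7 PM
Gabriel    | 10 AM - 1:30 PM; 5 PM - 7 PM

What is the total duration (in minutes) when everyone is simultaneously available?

210

Oona ∩ Erik: 09:30-12:00, 12:30-13:30, 17:00-18:30.
Oona ∩ Erik ∩ Grace: 10:00-12:00, 12:30-13:30, 17:00-18:30.
Oona ∩ Erik ∩ Grace ∩ Oliver: 10:30-12:00, 12:30-13:30, 17:00-18:00.
Oona ∩ Erik ∩ Grace ∩ Oliver ∩ Clara: 10:30-12:00, 12:30-13:30, 17:00-18:00.
Oona ∩ Erik ∩ Grace ∩ Oliver ∩ Clara ∩ Gabriel: 10:30-12:00, 12:30-13:30, 17:00-18:00.
Those are the intersection windows.
Summing the common windows: 90 + 60 + 60 = 210 minutes.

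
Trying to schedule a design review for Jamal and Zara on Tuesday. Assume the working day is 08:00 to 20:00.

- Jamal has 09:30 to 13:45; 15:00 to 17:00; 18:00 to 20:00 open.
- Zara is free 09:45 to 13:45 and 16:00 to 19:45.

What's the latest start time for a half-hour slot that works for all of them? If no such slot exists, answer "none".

19:15

Jamal ∩ Zara: 09:45-13:45, 16:00-17:00, 18:00-19:45.
The last common window of at least 30 minutes is 18:00-19:45; a 30-minute meeting can start as late as 19:15 and still end by 19:45.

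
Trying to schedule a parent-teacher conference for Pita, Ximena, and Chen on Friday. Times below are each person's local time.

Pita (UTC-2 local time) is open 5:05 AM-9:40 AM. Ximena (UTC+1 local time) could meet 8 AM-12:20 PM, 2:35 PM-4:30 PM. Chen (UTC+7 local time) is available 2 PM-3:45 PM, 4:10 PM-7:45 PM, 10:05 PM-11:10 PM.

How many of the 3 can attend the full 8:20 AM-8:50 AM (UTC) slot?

Pita in UTC: 07:05-11:40 (add 2h to convert from UTC-2).
Ximena in UTC: 07:00-11:20, 13:35-15:30 (subtract 1h to convert from UTC+1).
Chen in UTC: 07:00-08:45, 09:10-12:45, 15:05-16:10 (subtract 7h to convert from UTC+7).
Pita and Ximena can make the full 08:20-08:50 slot — that's 2.

2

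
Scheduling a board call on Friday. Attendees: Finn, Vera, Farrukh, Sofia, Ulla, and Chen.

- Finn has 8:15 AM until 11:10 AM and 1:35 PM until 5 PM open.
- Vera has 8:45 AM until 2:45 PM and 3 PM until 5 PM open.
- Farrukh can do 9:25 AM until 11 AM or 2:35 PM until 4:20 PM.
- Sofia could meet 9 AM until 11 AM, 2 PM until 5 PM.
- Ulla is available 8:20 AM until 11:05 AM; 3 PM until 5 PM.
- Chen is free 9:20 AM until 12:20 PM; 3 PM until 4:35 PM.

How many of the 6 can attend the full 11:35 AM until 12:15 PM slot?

2

Vera and Chen can make the full 11:35-12:15 slot — that's 2.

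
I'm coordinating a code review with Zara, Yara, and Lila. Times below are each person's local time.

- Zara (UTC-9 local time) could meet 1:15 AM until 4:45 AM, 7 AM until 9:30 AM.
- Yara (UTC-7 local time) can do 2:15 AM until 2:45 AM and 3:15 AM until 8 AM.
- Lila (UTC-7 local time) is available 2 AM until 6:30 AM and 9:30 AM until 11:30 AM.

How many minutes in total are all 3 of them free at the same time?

195

Zara in UTC: 10:15-13:45, 16:00-18:30 (add 9h to convert from UTC-9).
Yara in UTC: 09:15-09:45, 10:15-15:00 (add 7h to convert from UTC-7).
Lila in UTC: 09:00-13:30, 16:30-18:30 (add 7h to convert from UTC-7).
Zara ∩ Yara: 10:15-13:45.
Zara ∩ Yara ∩ Lila: 10:15-13:30.
That's a single block of 195 minutes.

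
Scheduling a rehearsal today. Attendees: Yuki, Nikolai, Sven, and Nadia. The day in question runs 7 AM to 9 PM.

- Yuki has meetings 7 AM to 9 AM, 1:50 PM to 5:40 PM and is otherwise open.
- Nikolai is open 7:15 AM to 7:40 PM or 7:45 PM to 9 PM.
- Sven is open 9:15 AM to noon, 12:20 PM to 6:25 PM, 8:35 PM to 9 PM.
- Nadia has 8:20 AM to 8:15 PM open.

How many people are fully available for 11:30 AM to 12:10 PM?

Yuki free: 09:00-13:50, 17:40-21:00 (invert busy blocks within the working day).
Nikolai free: 07:15-19:40, 19:45-21:00.
Sven free: 09:15-12:00, 12:20-18:25, 20:35-21:00.
Nadia free: 08:20-20:15.
Yuki, Nikolai, and Nadia can make the full 11:30-12:10 slot — that's 3.

3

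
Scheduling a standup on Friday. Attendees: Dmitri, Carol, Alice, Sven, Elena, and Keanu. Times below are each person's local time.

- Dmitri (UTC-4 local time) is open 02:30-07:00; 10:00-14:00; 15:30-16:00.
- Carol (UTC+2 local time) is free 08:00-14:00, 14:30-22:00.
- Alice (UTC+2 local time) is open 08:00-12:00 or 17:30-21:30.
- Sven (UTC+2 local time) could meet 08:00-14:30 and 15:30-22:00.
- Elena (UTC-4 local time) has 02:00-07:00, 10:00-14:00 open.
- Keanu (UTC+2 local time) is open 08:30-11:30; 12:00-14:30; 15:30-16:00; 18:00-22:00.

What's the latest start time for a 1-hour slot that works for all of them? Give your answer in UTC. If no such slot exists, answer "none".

Dmitri in UTC: 06:30-11:00, 14:00-18:00, 19:30-20:00 (add 4h to convert from UTC-4).
Carol in UTC: 06:00-12:00, 12:30-20:00 (subtract 2h to convert from UTC+2).
Alice in UTC: 06:00-10:00, 15:30-19:30 (subtract 2h to convert from UTC+2).
Sven in UTC: 06:00-12:30, 13:30-20:00 (subtract 2h to convert from UTC+2).
Elena in UTC: 06:00-11:00, 14:00-18:00 (add 4h to convert from UTC-4).
Keanu in UTC: 06:30-09:30, 10:00-12:30, 13:30-14:00, 16:00-20:00 (subtract 2h to convert from UTC+2).
Dmitri ∩ Carol: 06:30-11:00, 14:00-18:00, 19:30-20:00.
Dmitri ∩ Carol ∩ Alice: 06:30-10:00, 15:30-18:00.
Dmitri ∩ Carol ∩ Alice ∩ Sven: 06:30-10:00, 15:30-18:00.
Dmitri ∩ Carol ∩ Alice ∩ Sven ∩ Elena: 06:30-10:00, 15:30-18:00.
Dmitri ∩ Carol ∩ Alice ∩ Sven ∩ Elena ∩ Keanu: 06:30-09:30, 16:00-18:00.
So the common availability across everyone is 06:30-09:30, 16:00-18:00.
The last common window of at least 60 minutes is 16:00-18:00; a 60-minute meeting can start as late as 17:00 and still end by 18:00.

17:00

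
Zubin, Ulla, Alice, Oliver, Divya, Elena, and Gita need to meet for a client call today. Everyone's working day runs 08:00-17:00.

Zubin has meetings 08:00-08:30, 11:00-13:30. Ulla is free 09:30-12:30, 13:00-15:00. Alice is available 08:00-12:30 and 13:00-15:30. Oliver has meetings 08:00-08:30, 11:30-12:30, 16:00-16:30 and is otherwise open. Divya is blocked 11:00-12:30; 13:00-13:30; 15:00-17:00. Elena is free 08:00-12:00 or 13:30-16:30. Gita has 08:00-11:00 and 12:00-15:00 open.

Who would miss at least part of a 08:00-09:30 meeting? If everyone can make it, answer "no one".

Oliver, Ulla, Zubin

Zubin free: 08:30-11:00, 13:30-17:00 (invert busy blocks within the working day).
Ulla free: 09:30-12:30, 13:00-15:00.
Alice free: 08:00-12:30, 13:00-15:30.
Oliver free: 08:30-11:30, 12:30-16:00, 16:30-17:00 (invert busy blocks within the working day).
Divya free: 08:00-11:00, 12:30-13:00, 13:30-15:00 (invert busy blocks within the working day).
Elena free: 08:00-12:00, 13:30-16:30.
Gita free: 08:00-11:00, 12:00-15:00.
Zubin: not fully free for 08:00-09:30. Ulla: not fully free for 08:00-09:30. Alice: free for 08:00-09:30. Oliver: not fully free for 08:00-09:30. Divya: free for 08:00-09:30. Elena: free for 08:00-09:30. Gita: free for 08:00-09:30.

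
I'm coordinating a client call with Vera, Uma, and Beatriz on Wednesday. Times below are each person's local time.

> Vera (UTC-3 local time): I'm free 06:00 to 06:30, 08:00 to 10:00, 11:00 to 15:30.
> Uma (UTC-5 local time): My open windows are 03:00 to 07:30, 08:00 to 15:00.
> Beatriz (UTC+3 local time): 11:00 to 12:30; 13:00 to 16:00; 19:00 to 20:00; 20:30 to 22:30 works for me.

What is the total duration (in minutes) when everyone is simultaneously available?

240

Vera in UTC: 09:00-09:30, 11:00-13:00, 14:00-18:30 (add 3h to convert from UTC-3).
Uma in UTC: 08:00-12:30, 13:00-20:00 (add 5h to convert from UTC-5).
Beatriz in UTC: 08:00-09:30, 10:00-13:00, 16:00-17:00, 17:30-19:30 (subtract 3h to convert from UTC+3).
Vera ∩ Uma: 09:00-09:30, 11:00-12:30, 14:00-18:30.
Vera ∩ Uma ∩ Beatriz: 09:00-09:30, 11:00-12:30, 16:00-17:00, 17:30-18:30.
Those are the intersection windows.
Summing the common windows: 30 + 90 + 60 + 60 = 240 minutes.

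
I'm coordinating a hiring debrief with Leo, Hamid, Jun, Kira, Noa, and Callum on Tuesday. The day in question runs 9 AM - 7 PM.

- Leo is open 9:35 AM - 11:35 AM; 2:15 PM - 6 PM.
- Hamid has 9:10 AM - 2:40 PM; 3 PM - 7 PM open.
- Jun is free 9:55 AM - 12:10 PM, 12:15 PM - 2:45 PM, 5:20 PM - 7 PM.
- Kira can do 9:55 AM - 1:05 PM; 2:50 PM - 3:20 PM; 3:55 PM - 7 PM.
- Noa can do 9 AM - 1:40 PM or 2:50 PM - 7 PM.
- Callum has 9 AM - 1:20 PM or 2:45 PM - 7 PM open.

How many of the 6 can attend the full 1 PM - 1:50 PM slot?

Hamid and Jun can make the full 13:00-13:50 slot — that's 2.

2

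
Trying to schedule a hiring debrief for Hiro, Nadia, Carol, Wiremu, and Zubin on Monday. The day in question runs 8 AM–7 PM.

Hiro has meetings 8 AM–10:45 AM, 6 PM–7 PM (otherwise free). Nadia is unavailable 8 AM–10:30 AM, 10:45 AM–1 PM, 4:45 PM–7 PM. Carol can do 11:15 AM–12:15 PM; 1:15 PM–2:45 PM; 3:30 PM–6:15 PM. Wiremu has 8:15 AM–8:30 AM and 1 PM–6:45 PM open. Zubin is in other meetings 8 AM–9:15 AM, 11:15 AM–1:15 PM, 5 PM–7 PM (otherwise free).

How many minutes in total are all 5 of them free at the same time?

165

Hiro free: 10:45-18:00 (invert busy blocks within the working day).
Nadia free: 10:30-10:45, 13:00-16:45 (invert busy blocks within the working day).
Carol free: 11:15-12:15, 13:15-14:45, 15:30-18:15.
Wiremu free: 08:15-08:30, 13:00-18:45.
Zubin free: 09:15-11:15, 13:15-17:00 (invert busy blocks within the working day).
Hiro ∩ Nadia: 13:00-16:45.
Hiro ∩ Nadia ∩ Carol: 13:15-14:45, 15:30-16:45.
Hiro ∩ Nadia ∩ Carol ∩ Wiremu: 13:15-14:45, 15:30-16:45.
Hiro ∩ Nadia ∩ Carol ∩ Wiremu ∩ Zubin: 13:15-14:45, 15:30-16:45.
So the common availability across everyone is 13:15-14:45, 15:30-16:45.
Summing the common windows: 90 + 75 = 165 minutes.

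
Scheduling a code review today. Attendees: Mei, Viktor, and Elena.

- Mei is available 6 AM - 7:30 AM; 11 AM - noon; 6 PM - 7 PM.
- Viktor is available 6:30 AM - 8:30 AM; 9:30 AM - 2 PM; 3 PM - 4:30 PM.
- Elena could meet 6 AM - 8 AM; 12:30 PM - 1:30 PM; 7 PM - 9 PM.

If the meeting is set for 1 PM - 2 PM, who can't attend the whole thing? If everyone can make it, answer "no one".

Mei: not fully free for 13:00-14:00. Viktor: free for 13:00-14:00. Elena: not fully free for 13:00-14:00.

Elena, Mei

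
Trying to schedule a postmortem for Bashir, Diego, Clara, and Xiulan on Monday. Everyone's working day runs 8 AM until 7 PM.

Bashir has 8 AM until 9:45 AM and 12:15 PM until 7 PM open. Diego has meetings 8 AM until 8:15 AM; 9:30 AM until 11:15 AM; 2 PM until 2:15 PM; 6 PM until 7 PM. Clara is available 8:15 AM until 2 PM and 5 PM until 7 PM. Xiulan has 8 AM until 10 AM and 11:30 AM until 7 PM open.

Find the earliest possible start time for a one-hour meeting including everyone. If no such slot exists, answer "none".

Bashir free: 08:00-09:45, 12:15-19:00.
Diego free: 08:15-09:30, 11:15-14:00, 14:15-18:00 (invert busy blocks within the working day).
Clara free: 08:15-14:00, 17:00-19:00.
Xiulan free: 08:00-10:00, 11:30-19:00.
Bashir ∩ Diego: 08:15-09:30, 12:15-14:00, 14:15-18:00.
Bashir ∩ Diego ∩ Clara: 08:15-09:30, 12:15-14:00, 17:00-18:00.
Bashir ∩ Diego ∩ Clara ∩ Xiulan: 08:15-09:30, 12:15-14:00, 17:00-18:00.
Those are the intersection windows.
The first common window of at least 60 minutes is 08:15-09:30, so the earliest start is 08:15.

08:15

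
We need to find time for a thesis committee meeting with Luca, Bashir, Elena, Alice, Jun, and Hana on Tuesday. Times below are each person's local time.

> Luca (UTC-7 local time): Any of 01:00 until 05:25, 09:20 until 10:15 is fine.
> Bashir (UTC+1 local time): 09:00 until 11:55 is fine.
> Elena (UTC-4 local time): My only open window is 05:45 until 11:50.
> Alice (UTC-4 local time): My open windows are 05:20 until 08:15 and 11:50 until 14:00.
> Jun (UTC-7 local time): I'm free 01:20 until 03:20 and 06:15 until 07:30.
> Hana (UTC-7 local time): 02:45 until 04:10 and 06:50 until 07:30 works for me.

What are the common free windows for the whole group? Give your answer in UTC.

09:45-10:20

Luca in UTC: 08:00-12:25, 16:20-17:15 (add 7h to convert from UTC-7).
Bashir in UTC: 08:00-10:55 (subtract 1h to convert from UTC+1).
Elena in UTC: 09:45-15:50 (add 4h to convert from UTC-4).
Alice in UTC: 09:20-12:15, 15:50-18:00 (add 4h to convert from UTC-4).
Jun in UTC: 08:20-10:20, 13:15-14:30 (add 7h to convert from UTC-7).
Hana in UTC: 09:45-11:10, 13:50-14:30 (add 7h to convert from UTC-7).
Luca ∩ Bashir: 08:00-10:55.
Luca ∩ Bashir ∩ Elena: 09:45-10:55.
Luca ∩ Bashir ∩ Elena ∩ Alice: 09:45-10:55.
Luca ∩ Bashir ∩ Elena ∩ Alice ∩ Jun: 09:45-10:20.
Luca ∩ Bashir ∩ Elena ∩ Alice ∩ Jun ∩ Hana: 09:45-10:20.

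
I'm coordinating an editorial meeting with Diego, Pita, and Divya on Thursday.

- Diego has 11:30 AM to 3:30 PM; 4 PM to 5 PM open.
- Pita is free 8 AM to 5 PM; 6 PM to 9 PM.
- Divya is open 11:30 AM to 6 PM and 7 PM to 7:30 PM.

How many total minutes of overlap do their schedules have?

300

Diego ∩ Pita: 11:30-15:30, 16:00-17:00.
Diego ∩ Pita ∩ Divya: 11:30-15:30, 16:00-17:00.
Summing the common windows: 240 + 60 = 300 minutes.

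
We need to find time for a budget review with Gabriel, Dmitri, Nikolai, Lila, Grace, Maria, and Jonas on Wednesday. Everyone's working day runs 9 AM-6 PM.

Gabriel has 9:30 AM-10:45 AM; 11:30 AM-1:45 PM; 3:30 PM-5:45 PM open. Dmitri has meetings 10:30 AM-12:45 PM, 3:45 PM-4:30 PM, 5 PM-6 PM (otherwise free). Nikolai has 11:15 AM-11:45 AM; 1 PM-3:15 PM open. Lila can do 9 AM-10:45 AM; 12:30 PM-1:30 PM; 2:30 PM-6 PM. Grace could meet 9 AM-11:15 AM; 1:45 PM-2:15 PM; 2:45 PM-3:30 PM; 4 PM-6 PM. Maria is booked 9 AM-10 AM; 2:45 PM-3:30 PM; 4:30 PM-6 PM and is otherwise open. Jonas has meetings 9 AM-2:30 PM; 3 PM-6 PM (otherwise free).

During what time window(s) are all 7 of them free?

Gabriel free: 09:30-10:45, 11:30-13:45, 15:30-17:45.
Dmitri free: 09:00-10:30, 12:45-15:45, 16:30-17:00 (invert busy blocks within the working day).
Nikolai free: 11:15-11:45, 13:00-15:15.
Lila free: 09:00-10:45, 12:30-13:30, 14:30-18:00.
Grace free: 09:00-11:15, 13:45-14:15, 14:45-15:30, 16:00-18:00.
Maria free: 10:00-14:45, 15:30-16:30 (invert busy blocks within the working day).
Jonas free: 14:30-15:00 (invert busy blocks within the working day).
Gabriel ∩ Dmitri: 09:30-10:30, 12:45-13:45, 15:30-15:45, 16:30-17:00.
Gabriel ∩ Dmitri ∩ Nikolai: 13:00-13:45.
Gabriel ∩ Dmitri ∩ Nikolai ∩ Lila: 13:00-13:30.
Gabriel ∩ Dmitri ∩ Nikolai ∩ Lila ∩ Grace: ∅.
Gabriel ∩ Dmitri ∩ Nikolai ∩ Lila ∩ Grace ∩ Maria: ∅.
Gabriel ∩ Dmitri ∩ Nikolai ∩ Lila ∩ Grace ∩ Maria ∩ Jonas: ∅.
There is no time when everyone is free.

none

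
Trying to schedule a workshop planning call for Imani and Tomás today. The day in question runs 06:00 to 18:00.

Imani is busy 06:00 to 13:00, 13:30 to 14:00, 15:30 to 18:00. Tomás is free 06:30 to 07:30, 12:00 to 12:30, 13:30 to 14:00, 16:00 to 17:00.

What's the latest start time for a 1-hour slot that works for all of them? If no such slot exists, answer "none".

Imani free: 13:00-13:30, 14:00-15:30 (invert busy blocks within the working day).
Tomás free: 06:30-07:30, 12:00-12:30, 13:30-14:00, 16:00-17:00.
Imani ∩ Tomás: ∅.
There is no time when everyone is free.
No common window is at least 60 minutes long.

none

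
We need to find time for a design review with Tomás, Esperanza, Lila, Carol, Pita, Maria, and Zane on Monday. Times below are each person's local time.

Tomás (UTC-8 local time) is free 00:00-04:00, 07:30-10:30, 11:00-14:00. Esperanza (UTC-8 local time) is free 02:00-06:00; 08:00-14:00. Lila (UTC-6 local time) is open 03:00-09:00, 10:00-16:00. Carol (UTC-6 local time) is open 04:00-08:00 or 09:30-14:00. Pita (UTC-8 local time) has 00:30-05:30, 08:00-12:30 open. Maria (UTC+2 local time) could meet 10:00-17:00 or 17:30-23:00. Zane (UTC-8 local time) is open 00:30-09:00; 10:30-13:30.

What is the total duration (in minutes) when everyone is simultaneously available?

240

Tomás in UTC: 08:00-12:00, 15:30-18:30, 19:00-22:00 (add 8h to convert from UTC-8).
Esperanza in UTC: 10:00-14:00, 16:00-22:00 (add 8h to convert from UTC-8).
Lila in UTC: 09:00-15:00, 16:00-22:00 (add 6h to convert from UTC-6).
Carol in UTC: 10:00-14:00, 15:30-20:00 (add 6h to convert from UTC-6).
Pita in UTC: 08:30-13:30, 16:00-20:30 (add 8h to convert from UTC-8).
Maria in UTC: 08:00-15:00, 15:30-21:00 (subtract 2h to convert from UTC+2).
Zane in UTC: 08:30-17:00, 18:30-21:30 (add 8h to convert from UTC-8).
Tomás ∩ Esperanza: 10:00-12:00, 16:00-18:30, 19:00-22:00.
Tomás ∩ Esperanza ∩ Lila: 10:00-12:00, 16:00-18:30, 19:00-22:00.
Tomás ∩ Esperanza ∩ Lila ∩ Carol: 10:00-12:00, 16:00-18:30, 19:00-20:00.
Tomás ∩ Esperanza ∩ Lila ∩ Carol ∩ Pita: 10:00-12:00, 16:00-18:30, 19:00-20:00.
Tomás ∩ Esperanza ∩ Lila ∩ Carol ∩ Pita ∩ Maria: 10:00-12:00, 16:00-18:30, 19:00-20:00.
Tomás ∩ Esperanza ∩ Lila ∩ Carol ∩ Pita ∩ Maria ∩ Zane: 10:00-12:00, 16:00-17:00, 19:00-20:00.
Summing the common windows: 120 + 60 + 60 = 240 minutes.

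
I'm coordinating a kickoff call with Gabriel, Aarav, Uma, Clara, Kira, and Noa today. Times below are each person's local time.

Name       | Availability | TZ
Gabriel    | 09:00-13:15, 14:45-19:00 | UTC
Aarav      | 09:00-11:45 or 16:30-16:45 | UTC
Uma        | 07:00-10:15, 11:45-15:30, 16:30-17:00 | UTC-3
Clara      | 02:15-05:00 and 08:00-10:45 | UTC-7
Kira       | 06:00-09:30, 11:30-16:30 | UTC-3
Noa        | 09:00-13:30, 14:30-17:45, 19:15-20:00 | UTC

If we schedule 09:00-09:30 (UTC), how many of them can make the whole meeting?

Gabriel in UTC: 09:00-13:15, 14:45-19:00.
Aarav in UTC: 09:00-11:45, 16:30-16:45.
Uma in UTC: 10:00-13:15, 14:45-18:30, 19:30-20:00 (add 3h to convert from UTC-3).
Clara in UTC: 09:15-12:00, 15:00-17:45 (add 7h to convert from UTC-7).
Kira in UTC: 09:00-12:30, 14:30-19:30 (add 3h to convert from UTC-3).
Noa in UTC: 09:00-13:30, 14:30-17:45, 19:15-20:00.
Gabriel, Aarav, Kira, and Noa can make the full 09:00-09:30 slot — that's 4.

4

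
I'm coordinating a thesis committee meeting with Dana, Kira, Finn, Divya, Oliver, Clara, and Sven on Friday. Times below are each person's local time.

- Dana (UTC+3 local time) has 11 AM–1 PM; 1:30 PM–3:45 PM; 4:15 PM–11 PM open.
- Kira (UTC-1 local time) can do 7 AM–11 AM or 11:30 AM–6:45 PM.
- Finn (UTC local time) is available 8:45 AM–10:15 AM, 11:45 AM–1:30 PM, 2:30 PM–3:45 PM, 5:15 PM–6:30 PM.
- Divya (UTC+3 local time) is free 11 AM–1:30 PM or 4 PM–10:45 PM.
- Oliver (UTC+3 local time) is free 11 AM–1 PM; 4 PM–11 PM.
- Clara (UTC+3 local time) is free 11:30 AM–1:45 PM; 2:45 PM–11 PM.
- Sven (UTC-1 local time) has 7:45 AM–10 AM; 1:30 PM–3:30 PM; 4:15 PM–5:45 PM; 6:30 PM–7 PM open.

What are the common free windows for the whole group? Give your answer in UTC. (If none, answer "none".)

08:45-10:00, 14:30-15:45, 17:15-18:30

Dana in UTC: 08:00-10:00, 10:30-12:45, 13:15-20:00 (subtract 3h to convert from UTC+3).
Kira in UTC: 08:00-12:00, 12:30-19:45 (add 1h to convert from UTC-1).
Finn in UTC: 08:45-10:15, 11:45-13:30, 14:30-15:45, 17:15-18:30.
Divya in UTC: 08:00-10:30, 13:00-19:45 (subtract 3h to convert from UTC+3).
Oliver in UTC: 08:00-10:00, 13:00-20:00 (subtract 3h to convert from UTC+3).
Clara in UTC: 08:30-10:45, 11:45-20:00 (subtract 3h to convert from UTC+3).
Sven in UTC: 08:45-11:00, 14:30-16:30, 17:15-18:45, 19:30-20:00 (add 1h to convert from UTC-1).
Dana ∩ Kira: 08:00-10:00, 10:30-12:00, 12:30-12:45, 13:15-19:45.
Dana ∩ Kira ∩ Finn: 08:45-10:00, 11:45-12:00, 12:30-12:45, 13:15-13:30, 14:30-15:45, 17:15-18:30.
Dana ∩ Kira ∩ Finn ∩ Divya: 08:45-10:00, 13:15-13:30, 14:30-15:45, 17:15-18:30.
Dana ∩ Kira ∩ Finn ∩ Divya ∩ Oliver: 08:45-10:00, 13:15-13:30, 14:30-15:45, 17:15-18:30.
Dana ∩ Kira ∩ Finn ∩ Divya ∩ Oliver ∩ Clara: 08:45-10:00, 13:15-13:30, 14:30-15:45, 17:15-18:30.
Dana ∩ Kira ∩ Finn ∩ Divya ∩ Oliver ∩ Clara ∩ Sven: 08:45-10:00, 14:30-15:45, 17:15-18:30.
So the common availability across everyone is 08:45-10:00, 14:30-15:45, 17:15-18:30.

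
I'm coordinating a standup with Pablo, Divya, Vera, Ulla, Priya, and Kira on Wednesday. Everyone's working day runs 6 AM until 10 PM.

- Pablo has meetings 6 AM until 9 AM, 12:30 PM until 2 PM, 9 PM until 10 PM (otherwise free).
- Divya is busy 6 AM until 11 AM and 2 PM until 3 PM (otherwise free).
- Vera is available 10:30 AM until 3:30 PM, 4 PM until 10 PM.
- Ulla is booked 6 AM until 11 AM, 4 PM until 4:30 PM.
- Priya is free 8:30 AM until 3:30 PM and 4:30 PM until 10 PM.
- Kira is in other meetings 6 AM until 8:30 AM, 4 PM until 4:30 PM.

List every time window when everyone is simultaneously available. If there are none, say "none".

Pablo free: 09:00-12:30, 14:00-21:00 (invert busy blocks within the working day).
Divya free: 11:00-14:00, 15:00-22:00 (invert busy blocks within the working day).
Vera free: 10:30-15:30, 16:00-22:00.
Ulla free: 11:00-16:00, 16:30-22:00 (invert busy blocks within the working day).
Priya free: 08:30-15:30, 16:30-22:00.
Kira free: 08:30-16:00, 16:30-22:00 (invert busy blocks within the working day).
Pablo ∩ Divya: 11:00-12:30, 15:00-21:00.
Pablo ∩ Divya ∩ Vera: 11:00-12:30, 15:00-15:30, 16:00-21:00.
Pablo ∩ Divya ∩ Vera ∩ Ulla: 11:00-12:30, 15:00-15:30, 16:30-21:00.
Pablo ∩ Divya ∩ Vera ∩ Ulla ∩ Priya: 11:00-12:30, 15:00-15:30, 16:30-21:00.
Pablo ∩ Divya ∩ Vera ∩ Ulla ∩ Priya ∩ Kira: 11:00-12:30, 15:00-15:30, 16:30-21:00.

11:00-12:30, 15:00-15:30, 16:30-21:00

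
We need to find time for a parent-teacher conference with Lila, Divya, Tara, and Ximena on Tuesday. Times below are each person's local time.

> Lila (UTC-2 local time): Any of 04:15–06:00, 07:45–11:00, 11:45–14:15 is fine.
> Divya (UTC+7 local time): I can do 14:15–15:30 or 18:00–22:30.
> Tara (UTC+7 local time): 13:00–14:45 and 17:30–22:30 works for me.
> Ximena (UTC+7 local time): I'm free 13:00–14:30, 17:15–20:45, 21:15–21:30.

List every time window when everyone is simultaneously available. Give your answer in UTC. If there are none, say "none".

Lila in UTC: 06:15-08:00, 09:45-13:00, 13:45-16:15 (add 2h to convert from UTC-2).
Divya in UTC: 07:15-08:30, 11:00-15:30 (subtract 7h to convert from UTC+7).
Tara in UTC: 06:00-07:45, 10:30-15:30 (subtract 7h to convert from UTC+7).
Ximena in UTC: 06:00-07:30, 10:15-13:45, 14:15-14:30 (subtract 7h to convert from UTC+7).
Lila ∩ Divya: 07:15-08:00, 11:00-13:00, 13:45-15:30.
Lila ∩ Divya ∩ Tara: 07:15-07:45, 11:00-13:00, 13:45-15:30.
Lila ∩ Divya ∩ Tara ∩ Ximena: 07:15-07:30, 11:00-13:00, 14:15-14:30.
So the common availability across everyone is 07:15-07:30, 11:00-13:00, 14:15-14:30.

07:15-07:30, 11:00-13:00, 14:15-14:30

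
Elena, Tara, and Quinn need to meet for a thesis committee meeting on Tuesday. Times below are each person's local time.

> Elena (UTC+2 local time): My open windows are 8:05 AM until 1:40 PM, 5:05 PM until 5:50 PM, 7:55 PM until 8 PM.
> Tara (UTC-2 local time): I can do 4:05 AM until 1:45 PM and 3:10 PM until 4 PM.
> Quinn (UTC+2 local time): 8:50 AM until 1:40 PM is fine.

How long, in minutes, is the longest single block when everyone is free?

Elena in UTC: 06:05-11:40, 15:05-15:50, 17:55-18:00 (subtract 2h to convert from UTC+2).
Tara in UTC: 06:05-15:45, 17:10-18:00 (add 2h to convert from UTC-2).
Quinn in UTC: 06:50-11:40 (subtract 2h to convert from UTC+2).
Elena ∩ Tara: 06:05-11:40, 15:05-15:45, 17:55-18:00.
Elena ∩ Tara ∩ Quinn: 06:50-11:40.
So the common availability across everyone is 06:50-11:40.
The longest is 06:50-11:40 at 290 minutes.

290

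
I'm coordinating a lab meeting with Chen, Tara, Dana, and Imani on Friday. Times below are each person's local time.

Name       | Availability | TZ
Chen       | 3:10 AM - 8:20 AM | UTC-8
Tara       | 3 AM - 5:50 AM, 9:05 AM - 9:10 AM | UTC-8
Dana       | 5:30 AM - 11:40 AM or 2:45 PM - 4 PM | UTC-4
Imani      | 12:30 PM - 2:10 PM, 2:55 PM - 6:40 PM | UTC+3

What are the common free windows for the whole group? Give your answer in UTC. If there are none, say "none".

Chen in UTC: 11:10-16:20 (add 8h to convert from UTC-8).
Tara in UTC: 11:00-13:50, 17:05-17:10 (add 8h to convert from UTC-8).
Dana in UTC: 09:30-15:40, 18:45-20:00 (add 4h to convert from UTC-4).
Imani in UTC: 09:30-11:10, 11:55-15:40 (subtract 3h to convert from UTC+3).
Chen ∩ Tara: 11:10-13:50.
Chen ∩ Tara ∩ Dana: 11:10-13:50.
Chen ∩ Tara ∩ Dana ∩ Imani: 11:55-13:50.

11:55-13:50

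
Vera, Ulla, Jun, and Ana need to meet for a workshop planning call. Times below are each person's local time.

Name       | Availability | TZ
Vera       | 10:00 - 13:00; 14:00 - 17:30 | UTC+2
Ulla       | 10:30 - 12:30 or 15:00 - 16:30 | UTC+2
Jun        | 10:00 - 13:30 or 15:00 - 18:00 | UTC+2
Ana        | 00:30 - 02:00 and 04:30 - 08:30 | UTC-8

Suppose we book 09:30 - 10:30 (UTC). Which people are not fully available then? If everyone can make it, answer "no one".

Vera in UTC: 08:00-11:00, 12:00-15:30 (subtract 2h to convert from UTC+2).
Ulla in UTC: 08:30-10:30, 13:00-14:30 (subtract 2h to convert from UTC+2).
Jun in UTC: 08:00-11:30, 13:00-16:00 (subtract 2h to convert from UTC+2).
Ana in UTC: 08:30-10:00, 12:30-16:30 (add 8h to convert from UTC-8).
Vera: free for 09:30-10:30. Ulla: free for 09:30-10:30. Jun: free for 09:30-10:30. Ana: not fully free for 09:30-10:30.

Ana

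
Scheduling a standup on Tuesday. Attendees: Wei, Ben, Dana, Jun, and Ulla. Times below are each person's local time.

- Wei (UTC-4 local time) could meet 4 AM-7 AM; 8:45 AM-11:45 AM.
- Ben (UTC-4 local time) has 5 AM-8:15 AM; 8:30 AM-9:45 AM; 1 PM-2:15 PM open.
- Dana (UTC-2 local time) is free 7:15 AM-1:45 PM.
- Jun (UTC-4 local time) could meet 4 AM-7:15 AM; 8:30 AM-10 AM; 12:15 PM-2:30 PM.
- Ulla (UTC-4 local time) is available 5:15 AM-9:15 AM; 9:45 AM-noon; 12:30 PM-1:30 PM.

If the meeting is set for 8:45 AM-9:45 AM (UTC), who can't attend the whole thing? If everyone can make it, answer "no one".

Wei in UTC: 08:00-11:00, 12:45-15:45 (add 4h to convert from UTC-4).
Ben in UTC: 09:00-12:15, 12:30-13:45, 17:00-18:15 (add 4h to convert from UTC-4).
Dana in UTC: 09:15-15:45 (add 2h to convert from UTC-2).
Jun in UTC: 08:00-11:15, 12:30-14:00, 16:15-18:30 (add 4h to convert from UTC-4).
Ulla in UTC: 09:15-13:15, 13:45-16:00, 16:30-17:30 (add 4h to convert from UTC-4).
Wei: free for 08:45-09:45. Ben: not fully free for 08:45-09:45. Dana: not fully free for 08:45-09:45. Jun: free for 08:45-09:45. Ulla: not fully free for 08:45-09:45.

Ben, Dana, Ulla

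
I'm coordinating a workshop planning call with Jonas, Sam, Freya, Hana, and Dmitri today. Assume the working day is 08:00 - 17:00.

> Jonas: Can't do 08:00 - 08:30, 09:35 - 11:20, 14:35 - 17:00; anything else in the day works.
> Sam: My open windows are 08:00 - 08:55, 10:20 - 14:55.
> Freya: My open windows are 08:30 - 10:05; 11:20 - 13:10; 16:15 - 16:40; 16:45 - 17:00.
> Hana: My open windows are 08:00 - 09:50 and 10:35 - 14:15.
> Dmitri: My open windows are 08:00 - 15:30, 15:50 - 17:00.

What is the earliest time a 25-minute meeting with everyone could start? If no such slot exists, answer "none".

08:30

Jonas free: 08:30-09:35, 11:20-14:35 (invert busy blocks within the working day).
Sam free: 08:00-08:55, 10:20-14:55.
Freya free: 08:30-10:05, 11:20-13:10, 16:15-16:40, 16:45-17:00.
Hana free: 08:00-09:50, 10:35-14:15.
Dmitri free: 08:00-15:30, 15:50-17:00.
Jonas ∩ Sam: 08:30-08:55, 11:20-14:35.
Jonas ∩ Sam ∩ Freya: 08:30-08:55, 11:20-13:10.
Jonas ∩ Sam ∩ Freya ∩ Hana: 08:30-08:55, 11:20-13:10.
Jonas ∩ Sam ∩ Freya ∩ Hana ∩ Dmitri: 08:30-08:55, 11:20-13:10.
The first common window of at least 25 minutes is 08:30-08:55, so the earliest start is 08:30.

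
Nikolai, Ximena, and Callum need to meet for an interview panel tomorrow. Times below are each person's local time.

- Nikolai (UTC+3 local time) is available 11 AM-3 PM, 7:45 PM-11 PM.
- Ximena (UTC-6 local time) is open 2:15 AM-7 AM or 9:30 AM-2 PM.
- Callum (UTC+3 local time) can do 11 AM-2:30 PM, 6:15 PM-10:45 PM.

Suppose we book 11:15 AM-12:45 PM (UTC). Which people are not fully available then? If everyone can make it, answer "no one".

Callum, Nikolai

Nikolai in UTC: 08:00-12:00, 16:45-20:00 (subtract 3h to convert from UTC+3).
Ximena in UTC: 08:15-13:00, 15:30-20:00 (add 6h to convert from UTC-6).
Callum in UTC: 08:00-11:30, 15:15-19:45 (subtract 3h to convert from UTC+3).
Nikolai: not fully free for 11:15-12:45. Ximena: free for 11:15-12:45. Callum: not fully free for 11:15-12:45.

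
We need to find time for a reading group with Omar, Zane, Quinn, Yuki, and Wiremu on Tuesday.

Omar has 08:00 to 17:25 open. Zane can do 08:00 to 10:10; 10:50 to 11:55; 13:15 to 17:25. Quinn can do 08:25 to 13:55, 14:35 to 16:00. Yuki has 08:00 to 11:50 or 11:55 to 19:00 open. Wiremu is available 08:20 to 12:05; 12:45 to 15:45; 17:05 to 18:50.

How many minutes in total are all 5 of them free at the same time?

Omar ∩ Zane: 08:00-10:10, 10:50-11:55, 13:15-17:25.
Omar ∩ Zane ∩ Quinn: 08:25-10:10, 10:50-11:55, 13:15-13:55, 14:35-16:00.
Omar ∩ Zane ∩ Quinn ∩ Yuki: 08:25-10:10, 10:50-11:50, 13:15-13:55, 14:35-16:00.
Omar ∩ Zane ∩ Quinn ∩ Yuki ∩ Wiremu: 08:25-10:10, 10:50-11:50, 13:15-13:55, 14:35-15:45.
Summing the common windows: 105 + 60 + 40 + 70 = 275 minutes.

275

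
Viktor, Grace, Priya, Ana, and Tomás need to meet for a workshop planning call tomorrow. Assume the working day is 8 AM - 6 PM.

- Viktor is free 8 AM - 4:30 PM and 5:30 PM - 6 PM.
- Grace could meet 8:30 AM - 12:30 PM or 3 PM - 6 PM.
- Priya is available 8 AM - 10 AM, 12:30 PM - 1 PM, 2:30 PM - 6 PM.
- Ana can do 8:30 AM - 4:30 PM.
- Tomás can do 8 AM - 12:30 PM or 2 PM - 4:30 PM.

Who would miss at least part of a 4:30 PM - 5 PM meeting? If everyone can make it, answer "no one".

Ana, Tomás, Viktor

Viktor: not fully free for 16:30-17:00. Grace: free for 16:30-17:00. Priya: free for 16:30-17:00. Ana: not fully free for 16:30-17:00. Tomás: not fully free for 16:30-17:00.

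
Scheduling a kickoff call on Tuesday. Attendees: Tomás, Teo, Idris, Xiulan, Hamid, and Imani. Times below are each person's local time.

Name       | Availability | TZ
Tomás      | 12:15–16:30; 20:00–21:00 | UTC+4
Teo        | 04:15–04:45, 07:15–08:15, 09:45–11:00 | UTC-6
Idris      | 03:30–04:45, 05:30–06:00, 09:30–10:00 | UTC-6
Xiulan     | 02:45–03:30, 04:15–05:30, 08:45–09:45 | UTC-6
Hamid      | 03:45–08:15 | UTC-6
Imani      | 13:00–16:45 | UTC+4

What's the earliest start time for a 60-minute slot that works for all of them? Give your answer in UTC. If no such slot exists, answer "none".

Tomás in UTC: 08:15-12:30, 16:00-17:00 (subtract 4h to convert from UTC+4).
Teo in UTC: 10:15-10:45, 13:15-14:15, 15:45-17:00 (add 6h to convert from UTC-6).
Idris in UTC: 09:30-10:45, 11:30-12:00, 15:30-16:00 (add 6h to convert from UTC-6).
Xiulan in UTC: 08:45-09:30, 10:15-11:30, 14:45-15:45 (add 6h to convert from UTC-6).
Hamid in UTC: 09:45-14:15 (add 6h to convert from UTC-6).
Imani in UTC: 09:00-12:45 (subtract 4h to convert from UTC+4).
Tomás ∩ Teo: 10:15-10:45, 16:00-17:00.
Tomás ∩ Teo ∩ Idris: 10:15-10:45.
Tomás ∩ Teo ∩ Idris ∩ Xiulan: 10:15-10:45.
Tomás ∩ Teo ∩ Idris ∩ Xiulan ∩ Hamid: 10:15-10:45.
Tomás ∩ Teo ∩ Idris ∩ Xiulan ∩ Hamid ∩ Imani: 10:15-10:45.
No common window is at least 60 minutes long.

none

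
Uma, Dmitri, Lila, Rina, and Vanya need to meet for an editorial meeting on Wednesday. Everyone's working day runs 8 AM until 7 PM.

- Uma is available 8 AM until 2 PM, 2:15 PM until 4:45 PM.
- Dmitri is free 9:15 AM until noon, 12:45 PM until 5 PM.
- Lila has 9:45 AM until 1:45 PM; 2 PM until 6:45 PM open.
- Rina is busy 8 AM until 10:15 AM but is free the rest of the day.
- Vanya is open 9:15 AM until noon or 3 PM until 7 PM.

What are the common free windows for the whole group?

10:15-12:00, 15:00-16:45

Uma free: 08:00-14:00, 14:15-16:45.
Dmitri free: 09:15-12:00, 12:45-17:00.
Lila free: 09:45-13:45, 14:00-18:45.
Rina free: 10:15-19:00 (invert busy blocks within the working day).
Vanya free: 09:15-12:00, 15:00-19:00.
Uma ∩ Dmitri: 09:15-12:00, 12:45-14:00, 14:15-16:45.
Uma ∩ Dmitri ∩ Lila: 09:45-12:00, 12:45-13:45, 14:15-16:45.
Uma ∩ Dmitri ∩ Lila ∩ Rina: 10:15-12:00, 12:45-13:45, 14:15-16:45.
Uma ∩ Dmitri ∩ Lila ∩ Rina ∩ Vanya: 10:15-12:00, 15:00-16:45.
So the common availability across everyone is 10:15-12:00, 15:00-16:45.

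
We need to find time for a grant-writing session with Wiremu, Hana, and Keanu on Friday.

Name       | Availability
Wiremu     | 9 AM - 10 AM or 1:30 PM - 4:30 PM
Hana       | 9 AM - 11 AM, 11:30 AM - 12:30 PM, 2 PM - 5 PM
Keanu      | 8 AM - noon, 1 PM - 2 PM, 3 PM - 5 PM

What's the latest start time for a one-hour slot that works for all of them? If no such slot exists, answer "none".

Wiremu ∩ Hana: 09:00-10:00, 14:00-16:30.
Wiremu ∩ Hana ∩ Keanu: 09:00-10:00, 15:00-16:30.
The last common window of at least 60 minutes is 15:00-16:30; a 60-minute meeting can start as late as 15:30 and still end by 16:30.

15:30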